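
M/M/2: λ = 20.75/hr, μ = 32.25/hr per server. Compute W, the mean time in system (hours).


a = 0.6434; ρ = 0.3217; P₀ = 0.513196
Lq = P₀·a^c·ρ/(c!(1−ρ)²) = 0.07428
Wq = Lq/λ = 0.07428/20.75 = 0.003580 hr
W = Wq + 1/μ = 0.003580 + 0.03101 = 0.03459 hr

Final: 0.03459 hr


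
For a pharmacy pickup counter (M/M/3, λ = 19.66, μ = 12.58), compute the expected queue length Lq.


a = λ/μ = 1.5628; ρ = a/3 = 0.5209
P₀ = 0.195624
Lq = P₀·a^c·ρ / (c!·(1−ρ)²) = 0.195624·3.81688·0.5209/(6·0.22951)
= 0.28247

Final: 0.28247


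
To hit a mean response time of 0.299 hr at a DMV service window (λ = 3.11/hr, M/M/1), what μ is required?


W = 1/(μ−λ) ⇒ μ − λ = 1/W = 1/0.299 = 3.3445
μ = λ + 1/W = 3.11 + 3.3445 = 6.4545 per hr

Final: 6.4545 /hr


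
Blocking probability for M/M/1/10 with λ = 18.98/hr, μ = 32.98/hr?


ρ = λ/μ = 18.98/32.98 = 0.5755
P_K = (1−ρ)ρ^K/(1−ρ^(K+1)) = (0.4245·0.003985)/(1 − 0.002294)
= 0.001692/0.997706 = 0.001696

Final: 0.001696


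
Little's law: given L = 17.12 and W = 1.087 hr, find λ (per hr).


λ = L/W = 17.12/1.087 = 15.7498 /hr

Final: 15.7498 /hr


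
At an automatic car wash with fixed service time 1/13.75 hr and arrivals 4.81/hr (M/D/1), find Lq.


ρ = 4.81/13.75 = 0.3498
M/D/1: Lq = ρ²/(2(1−ρ)) = 0.1224/(2·0.6502) = 0.09411

Final: 0.09411


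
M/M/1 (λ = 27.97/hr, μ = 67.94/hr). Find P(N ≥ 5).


ρ = 27.97/67.94 = 0.4117
P(N ≥ n) = ρ^n = 0.4117^5 = 0.011826

Final: 0.011826


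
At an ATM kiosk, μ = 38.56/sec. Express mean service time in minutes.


Mean service time = 1/μ = 1/38.56 second = 0.02593 second
In minutes: 0.02593 × 0.0166667 = 0.0004322 min

Final: 0.0004322 min


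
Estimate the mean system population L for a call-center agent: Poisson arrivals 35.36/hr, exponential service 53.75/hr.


ρ = λ/μ = 35.36/53.75 = 0.6579
L = ρ/(1−ρ) = 0.6579/(1 − 0.6579) = 0.6579/0.3421 = 1.9228

Final: 1.9228


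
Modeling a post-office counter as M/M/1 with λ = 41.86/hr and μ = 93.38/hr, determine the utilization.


ρ = λ/μ = 41.86/93.38 = 0.4483

Final: 0.4483


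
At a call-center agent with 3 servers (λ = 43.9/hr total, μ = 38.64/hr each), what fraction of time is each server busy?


ρ = λ/(cμ) = 43.9/(3·38.64) = 43.9/115.92 = 0.3787

Final: 0.3787


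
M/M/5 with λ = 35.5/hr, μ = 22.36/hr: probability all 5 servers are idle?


a = λ/μ = 35.5/22.36 = 1.5877; ρ = a/c = 0.3175
Σ_{k=0}^{4} a^k/k! (terms k=0..4) = 1.00000 + 1.58766 + 1.26033 + 0.66699 + 0.26474 = 4.77971
Tail: a^5/(5!(1−ρ)) = 10.08748/(120·0.6825) = 0.12317
P₀ = 1/(4.77971 + 0.12317) = 1/4.90288 = 0.203962

Final: 0.203962


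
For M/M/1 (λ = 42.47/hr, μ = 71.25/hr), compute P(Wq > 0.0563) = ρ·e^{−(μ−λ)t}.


ρ = 42.47/71.25 = 0.5961
P(Wq > t) = ρ·e^{−(μ−λ)t} = 0.5961·e^{−1.6203}
= 0.5961·0.197837 = 0.117924

Final: 0.117924


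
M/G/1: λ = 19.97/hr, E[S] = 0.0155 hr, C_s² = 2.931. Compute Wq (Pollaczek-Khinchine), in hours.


ρ = λ·E[S] = 19.97·0.0155 = 0.3095
E[S²] = E[S]²(1+C_s²) = 0.0155²·(1+2.931) = 0.0009444
Wq = λ·E[S²]/(2(1−ρ)) = 19.97·0.0009444/(2·0.6905) = 0.01366 hr

Final: 0.01366 hr


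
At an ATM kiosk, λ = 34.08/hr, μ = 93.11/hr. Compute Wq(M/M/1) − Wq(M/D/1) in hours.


ρ = 34.08/93.11 = 0.3660
Wq(M/M/1) = ρ/(μ−λ) = 0.3660/59.03 = 0.006201 hr
Wq(M/D/1) = ρ/(2(μ−λ)) = 0.003100 hr
Savings = 0.006201 − 0.003100 = 0.003100 hr

Final: 0.003100 hr


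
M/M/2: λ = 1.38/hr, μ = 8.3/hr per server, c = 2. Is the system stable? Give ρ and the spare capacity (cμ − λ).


Total capacity cμ = 2·8.3 = 16.60/hr
ρ = λ/(cμ) = 1.38/16.60 = 0.08313
Stable ⇔ ρ < 1: YES
Spare capacity = cμ − λ = 16.60 − 1.38 = 15.22/hr

Final: ρ = 0.08313; stable; margin = 15.22/hr


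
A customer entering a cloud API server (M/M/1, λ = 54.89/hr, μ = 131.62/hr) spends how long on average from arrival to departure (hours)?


W = 1/(μ−λ) = 1/(131.62 − 54.89) = 1/76.73 = 0.01303 hr

Final: 0.01303 hr


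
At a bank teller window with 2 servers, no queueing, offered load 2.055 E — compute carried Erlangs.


B(2,2.055) = 0.408692 (Erlang-B)
Carried load = a(1 − B) = 2.055·(1 − 0.408692) = 2.055·0.591308 = 1.2151 E

Final: 1.2151 Erlangs


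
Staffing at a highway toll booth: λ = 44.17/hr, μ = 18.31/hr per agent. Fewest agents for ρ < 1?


Stability requires cμ > λ ⇔ c > λ/μ.
λ/μ = 44.17/18.31 = 2.4123
Minimum integer c = ⌊2.4123⌋ + 1 = 3
Check: 3·18.31 = 54.93 > 44.17, while 2·18.31 = 36.62 ≤ 44.17

Final: 3 servers


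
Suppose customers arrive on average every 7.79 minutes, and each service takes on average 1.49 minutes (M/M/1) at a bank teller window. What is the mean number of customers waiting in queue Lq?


λ = 60/7.79 = 7.7022 /hr
μ = 60/1.49 = 40.2685 /hr
ρ = λ/μ = 7.7022/40.2685 = 0.1913
Lq = ρ²/(1−ρ) = 0.03658/0.8087 = 0.04524

Final: 0.04524


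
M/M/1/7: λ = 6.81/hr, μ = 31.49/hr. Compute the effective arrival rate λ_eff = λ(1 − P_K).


ρ = 0.2163; P_K = (1−ρ)ρ^7/(1−ρ^8) = 0.00001734
λ_eff = λ(1 − P_K) = 6.81·(1 − 0.00001734) = 6.81·0.999983 = 6.8099 /hr

Final: 6.8099 /hr


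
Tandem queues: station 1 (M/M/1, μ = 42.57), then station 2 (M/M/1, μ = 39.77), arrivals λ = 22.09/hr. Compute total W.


Each node sees arrival rate λ = 22.09/hr (tandem ⇒ throughput preserved).
W₁ = 1/(μ₁−λ) = 1/(42.57−22.09) = 0.04883 hr
W₂ = 1/(μ₂−λ) = 1/(39.77−22.09) = 0.05656 hr
W_total = W₁ + W₂ = 0.04883 + 0.05656 = 0.10539 hr

Final: 0.10539 hr


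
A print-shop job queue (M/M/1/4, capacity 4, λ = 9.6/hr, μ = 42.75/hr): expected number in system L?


ρ = 9.6/42.75 = 0.2246
L = ρ[1 − (K+1)ρ^K + Kρ^(K+1)] / [(1−ρ)(1−ρ^(K+1))]
Numerator: 0.2246·(1 − 5·0.002543 + 4·0.0005711) = 0.222219
Denominator: (0.7754)·(0.999429) = 0.774996
L = 0.222219/0.774996 = 0.2867

Final: 0.2867


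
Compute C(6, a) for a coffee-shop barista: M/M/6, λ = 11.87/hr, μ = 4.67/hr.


a = λ/μ = 2.5418; ρ = a/6 = 0.4236
P₀ = 0.078236 (from M/M/c formula)
C(c,a) = [a^c/(c!(1−ρ))]·P₀ = [269.65162/(720·0.5764)]·0.078236
= 0.64978·0.078236 = 0.050836

Final: 0.050836


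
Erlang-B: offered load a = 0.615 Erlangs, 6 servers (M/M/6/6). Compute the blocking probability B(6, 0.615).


B(c,a) = (a^c/c!) / Σ_{k=0}^{c} a^k/k!
a^6/6! = 0.00007515
Σ terms (k=0..6): 1.00000 + 0.61500 + 0.18911 + 0.03877 + 0.005961 + 0.0007332 + 0.00007515 = 1.849649
B = 0.00007515/1.849649 = 0.00004063

Final: 0.00004063


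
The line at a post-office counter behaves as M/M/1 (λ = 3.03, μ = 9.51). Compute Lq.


ρ = 3.03/9.51 = 0.3186
Lq = ρ²/(1−ρ) = 0.1015/0.6814 = 0.1490

Final: 0.1490


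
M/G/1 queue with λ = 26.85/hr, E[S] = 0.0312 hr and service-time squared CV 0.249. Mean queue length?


ρ = λ·E[S] = 26.85·0.0312 = 0.8377
Lq = ρ²(1+C_s²)/(2(1−ρ)) = 0.7018·(1+0.249)/(2·0.1623)
= 0.7018·1.2490/0.3246 = 2.70063

Final: 2.70063


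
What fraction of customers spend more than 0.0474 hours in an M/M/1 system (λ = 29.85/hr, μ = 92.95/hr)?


W ~ Exponential(μ−λ) for M/M/1.
μ − λ = 92.95 − 29.85 = 63.1000
P(W > t) = e^{−(μ−λ)t} = e^{−2.9909} = 0.050240

Final: 0.050240


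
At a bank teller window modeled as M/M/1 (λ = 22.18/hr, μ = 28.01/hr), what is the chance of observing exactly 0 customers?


ρ = 22.18/28.01 = 0.7919
P_n = (1−ρ)·ρ^n = (1 − 0.7919)·0.7919^0 = 0.2081·1.000000 = 0.208140

Final: 0.208140


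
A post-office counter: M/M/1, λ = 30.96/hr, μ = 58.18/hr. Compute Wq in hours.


ρ = 30.96/58.18 = 0.5321
Wq = ρ/(μ−λ) = 0.5321/(58.18 − 30.96) = 0.5321/27.22 = 0.01955 hr

Final: 0.01955 hr


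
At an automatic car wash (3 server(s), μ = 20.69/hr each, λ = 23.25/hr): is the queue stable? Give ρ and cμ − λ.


Total capacity cμ = 3·20.69 = 62.07/hr
ρ = λ/(cμ) = 23.25/62.07 = 0.3746
Stable ⇔ ρ < 1: YES
Spare capacity = cμ − λ = 62.07 − 23.25 = 38.82/hr

Final: ρ = 0.3746; stable; margin = 38.82/hr


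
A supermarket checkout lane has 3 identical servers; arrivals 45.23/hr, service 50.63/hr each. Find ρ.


ρ = λ/(cμ) = 45.23/(3·50.63) = 45.23/151.89 = 0.2978

Final: 0.2978


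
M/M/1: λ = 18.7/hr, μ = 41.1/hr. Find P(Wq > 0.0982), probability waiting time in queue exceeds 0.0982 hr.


ρ = 18.7/41.1 = 0.4550
P(Wq > t) = ρ·e^{−(μ−λ)t} = 0.4550·e^{−2.1997}
= 0.4550·0.110839 = 0.050430

Final: 0.050430


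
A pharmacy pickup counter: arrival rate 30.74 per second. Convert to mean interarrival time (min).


Mean interarrival time = 1/λ = 1/30.74 second = 0.03253 second
In minutes: 0.03253 × 0.0166667 = 0.0005422 min

Final: 0.0005422 min


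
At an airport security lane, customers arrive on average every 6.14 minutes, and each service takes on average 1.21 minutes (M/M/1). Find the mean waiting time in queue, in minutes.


λ = 60/6.14 = 9.7720 /hr
μ = 60/1.21 = 49.5868 /hr
ρ = λ/μ = 9.7720/49.5868 = 0.1971
Wq = ρ/(μ−λ) = 0.1971/(49.5868−9.7720) = 0.004950 hr
In minutes: 0.004950·60 = 0.2970 min

Final: 0.2970 min


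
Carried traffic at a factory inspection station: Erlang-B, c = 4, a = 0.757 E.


B(4,0.757) = 0.006425 (Erlang-B)
Carried load = a(1 − B) = 0.757·(1 − 0.006425) = 0.757·0.993575 = 0.7521 E

Final: 0.7521 Erlangs


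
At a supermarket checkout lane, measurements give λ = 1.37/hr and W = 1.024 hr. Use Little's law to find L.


L = λW = 1.37·1.024 = 1.4029

Final: 1.4029


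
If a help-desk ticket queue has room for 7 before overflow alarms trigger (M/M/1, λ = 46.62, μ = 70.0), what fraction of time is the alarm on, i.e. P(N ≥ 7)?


ρ = 46.62/70.0 = 0.6660
P(N ≥ n) = ρ^n = 0.6660^7 = 0.058119

Final: 0.058119


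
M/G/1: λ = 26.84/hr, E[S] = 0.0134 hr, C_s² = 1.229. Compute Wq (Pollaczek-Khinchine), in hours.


ρ = λ·E[S] = 26.84·0.0134 = 0.3597
E[S²] = E[S]²(1+C_s²) = 0.0134²·(1+1.229) = 0.0004002
Wq = λ·E[S²]/(2(1−ρ)) = 26.84·0.0004002/(2·0.6403) = 0.008388 hr

Final: 0.008388 hr


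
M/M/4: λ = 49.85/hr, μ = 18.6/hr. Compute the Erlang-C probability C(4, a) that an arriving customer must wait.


a = λ/μ = 2.6801; ρ = a/4 = 0.6700
P₀ = 0.058840 (from M/M/c formula)
C(c,a) = [a^c/(c!(1−ρ))]·P₀ = [51.59515/(24·0.3300)]·0.058840
= 6.51507·0.058840 = 0.383348

Final: 0.383348


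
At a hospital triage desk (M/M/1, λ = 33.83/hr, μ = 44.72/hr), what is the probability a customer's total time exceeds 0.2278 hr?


W ~ Exponential(μ−λ) for M/M/1.
μ − λ = 44.72 − 33.83 = 10.8900
P(W > t) = e^{−(μ−λ)t} = e^{−2.4807} = 0.083681

Final: 0.083681


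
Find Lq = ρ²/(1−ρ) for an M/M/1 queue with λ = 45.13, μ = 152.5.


ρ = 45.13/152.5 = 0.2959
Lq = ρ²/(1−ρ) = 0.08758/0.7041 = 0.1244

Final: 0.1244


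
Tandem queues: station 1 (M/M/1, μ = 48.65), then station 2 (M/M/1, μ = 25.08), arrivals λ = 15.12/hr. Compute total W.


Each node sees arrival rate λ = 15.12/hr (tandem ⇒ throughput preserved).
W₁ = 1/(μ₁−λ) = 1/(48.65−15.12) = 0.02982 hr
W₂ = 1/(μ₂−λ) = 1/(25.08−15.12) = 0.10040 hr
W_total = W₁ + W₂ = 0.02982 + 0.10040 = 0.13023 hr

Final: 0.13023 hr


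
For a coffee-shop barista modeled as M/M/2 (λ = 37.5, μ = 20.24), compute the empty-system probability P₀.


a = λ/μ = 37.5/20.24 = 1.8528; ρ = a/c = 0.9264
Σ_{k=0}^{1} a^k/k! (terms k=0..1) = 1.00000 + 1.85277 = 2.85277
Tail: a^2/(2!(1−ρ)) = 3.43274/(2·0.07362) = 23.31502
P₀ = 1/(2.85277 + 23.31502) = 1/26.16779 = 0.038215

Final: 0.038215


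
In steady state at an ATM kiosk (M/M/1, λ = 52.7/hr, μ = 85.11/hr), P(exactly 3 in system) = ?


ρ = 52.7/85.11 = 0.6192
P_n = (1−ρ)·ρ^n = (1 − 0.6192)·0.6192^3 = 0.3808·0.237405 = 0.090404

Final: 0.090404


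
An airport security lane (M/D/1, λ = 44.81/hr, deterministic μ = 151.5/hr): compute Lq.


ρ = 44.81/151.5 = 0.2958
M/D/1: Lq = ρ²/(2(1−ρ)) = 0.08748/(2·0.7042) = 0.06211

Final: 0.06211


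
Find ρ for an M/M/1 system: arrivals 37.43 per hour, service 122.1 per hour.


ρ = λ/μ = 37.43/122.1 = 0.3066

Final: 0.3066


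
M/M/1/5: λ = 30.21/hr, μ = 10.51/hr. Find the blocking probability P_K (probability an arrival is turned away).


ρ = λ/μ = 30.21/10.51 = 2.8744
P_K = (1−ρ)ρ^K/(1−ρ^(K+1)) = (-1.8744·196.218543)/(1 − 564.011625)
= -367.793082/-563.011625 = 0.653260

Final: 0.653260


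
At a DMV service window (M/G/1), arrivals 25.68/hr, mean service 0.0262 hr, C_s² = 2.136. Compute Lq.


ρ = λ·E[S] = 25.68·0.0262 = 0.6728
Lq = ρ²(1+C_s²)/(2(1−ρ)) = 0.4527·(1+2.136)/(2·0.3272)
= 0.4527·3.1360/0.6544 = 2.16943

Final: 2.16943


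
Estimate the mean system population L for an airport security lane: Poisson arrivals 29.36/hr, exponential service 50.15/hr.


ρ = λ/μ = 29.36/50.15 = 0.5854
L = ρ/(1−ρ) = 0.5854/(1 − 0.5854) = 0.5854/0.4146 = 1.4122

Final: 1.4122


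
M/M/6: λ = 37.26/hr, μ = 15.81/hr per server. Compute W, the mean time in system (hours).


a = 2.3567; ρ = 0.3928; P₀ = 0.094352
Lq = P₀·a^c·ρ/(c!(1−ρ)²) = 0.02392
Wq = Lq/λ = 0.02392/37.26 = 0.0006420 hr
W = Wq + 1/μ = 0.0006420 + 0.06325 = 0.06389 hr

Final: 0.06389 hr


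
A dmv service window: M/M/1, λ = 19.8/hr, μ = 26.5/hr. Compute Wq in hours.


ρ = 19.8/26.5 = 0.7472
Wq = ρ/(μ−λ) = 0.7472/(26.5 − 19.8) = 0.7472/6.70 = 0.1115 hr

Final: 0.1115 hr


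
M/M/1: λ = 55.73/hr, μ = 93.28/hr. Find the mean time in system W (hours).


W = 1/(μ−λ) = 1/(93.28 − 55.73) = 1/37.55 = 0.02663 hr

Final: 0.02663 hr


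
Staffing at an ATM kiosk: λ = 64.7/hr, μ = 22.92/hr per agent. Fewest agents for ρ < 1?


Stability requires cμ > λ ⇔ c > λ/μ.
λ/μ = 64.7/22.92 = 2.8229
Minimum integer c = ⌊2.8229⌋ + 1 = 3
Check: 3·22.92 = 68.76 > 64.7, while 2·22.92 = 45.84 ≤ 64.7

Final: 3 servers


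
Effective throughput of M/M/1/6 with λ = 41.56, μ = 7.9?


ρ = 5.2608; P_K = (1−ρ)ρ^6/(1−ρ^7) = 0.809921
λ_eff = λ(1 − P_K) = 41.56·(1 − 0.809921) = 41.56·0.190079 = 7.8997 /hr

Final: 7.8997 /hr


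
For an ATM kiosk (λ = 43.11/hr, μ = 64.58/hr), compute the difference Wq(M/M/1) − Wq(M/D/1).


ρ = 43.11/64.58 = 0.6675
Wq(M/M/1) = ρ/(μ−λ) = 0.6675/21.47 = 0.03109 hr
Wq(M/D/1) = ρ/(2(μ−λ)) = 0.01555 hr
Savings = 0.03109 − 0.01555 = 0.01555 hr

Final: 0.01555 hr


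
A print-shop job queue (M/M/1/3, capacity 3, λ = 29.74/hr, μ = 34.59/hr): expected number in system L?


ρ = 29.74/34.59 = 0.8598
L = ρ[1 − (K+1)ρ^K + Kρ^(K+1)] / [(1−ρ)(1−ρ^(K+1))]
Numerator: 0.8598·(1 − 4·0.635581 + 3·0.546464) = 0.083456
Denominator: (0.1402)·(0.453536) = 0.063592
L = 0.083456/0.063592 = 1.3124

Final: 1.3124


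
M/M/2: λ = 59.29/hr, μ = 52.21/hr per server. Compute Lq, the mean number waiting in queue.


a = λ/μ = 1.1356; ρ = a/2 = 0.5678
P₀ = 0.275670
Lq = P₀·a^c·ρ / (c!·(1−ρ)²) = 0.275670·1.28960·0.5678/(2·0.18679)
= 0.54032

Final: 0.54032


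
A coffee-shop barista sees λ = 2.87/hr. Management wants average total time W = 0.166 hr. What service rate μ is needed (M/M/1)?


W = 1/(μ−λ) ⇒ μ − λ = 1/W = 1/0.166 = 6.0241
μ = λ + 1/W = 2.87 + 6.0241 = 8.8941 per hr

Final: 8.8941 /hr


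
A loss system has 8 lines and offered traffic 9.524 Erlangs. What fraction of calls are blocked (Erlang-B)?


B(c,a) = (a^c/c!) / Σ_{k=0}^{c} a^k/k!
a^8/8! = 1678.937659
Σ terms (k=0..8): 1.00000 + 9.52400 + 45.35329 + 143.98157 + 342.82012 + 653.00377 + 1036.53465 + 1410.27943 + 1678.93766 = 5321.434485
B = 1678.937659/5321.434485 = 0.315505

Final: 0.315505


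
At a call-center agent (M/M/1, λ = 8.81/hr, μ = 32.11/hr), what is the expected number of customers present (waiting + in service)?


ρ = λ/μ = 8.81/32.11 = 0.2744
L = ρ/(1−ρ) = 0.2744/(1 − 0.2744) = 0.2744/0.7256 = 0.3781

Final: 0.3781


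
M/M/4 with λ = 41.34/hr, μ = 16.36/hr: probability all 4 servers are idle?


a = λ/μ = 41.34/16.36 = 2.5269; ρ = a/c = 0.6317
Σ_{k=0}^{3} a^k/k! (terms k=0..3) = 1.00000 + 2.52689 + 3.19260 + 2.68912 = 9.40861
Tail: a^4/(4!(1−ρ)) = 40.77075/(24·0.3683) = 4.61279
P₀ = 1/(9.40861 + 4.61279) = 1/14.02140 = 0.071320

Final: 0.071320


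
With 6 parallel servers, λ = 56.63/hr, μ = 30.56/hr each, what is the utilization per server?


ρ = λ/(cμ) = 56.63/(6·30.56) = 56.63/183.36 = 0.3088

Final: 0.3088


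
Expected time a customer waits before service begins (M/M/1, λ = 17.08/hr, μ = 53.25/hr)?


ρ = 17.08/53.25 = 0.3208
Wq = ρ/(μ−λ) = 0.3208/(53.25 − 17.08) = 0.3208/36.17 = 0.008868 hr

Final: 0.008868 hr


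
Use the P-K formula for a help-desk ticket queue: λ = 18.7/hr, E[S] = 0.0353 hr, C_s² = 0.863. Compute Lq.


ρ = λ·E[S] = 18.7·0.0353 = 0.6601
Lq = ρ²(1+C_s²)/(2(1−ρ)) = 0.4357·(1+0.863)/(2·0.3399)
= 0.4357·1.8630/0.6798 = 1.19420

Final: 1.19420


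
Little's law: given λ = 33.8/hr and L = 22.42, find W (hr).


W = L/λ = 22.42/33.8 = 0.6633 hr

Final: 0.6633 hr


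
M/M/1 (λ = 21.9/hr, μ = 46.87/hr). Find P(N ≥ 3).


ρ = 21.9/46.87 = 0.4672
P(N ≥ n) = ρ^n = 0.4672^3 = 0.102011

Final: 0.102011


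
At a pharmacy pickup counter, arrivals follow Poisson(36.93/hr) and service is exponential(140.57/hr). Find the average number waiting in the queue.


ρ = 36.93/140.57 = 0.2627
Lq = ρ²/(1−ρ) = 0.06902/0.7373 = 0.09361

Final: 0.09361


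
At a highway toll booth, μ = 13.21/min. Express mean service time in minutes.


Mean service time = 1/μ = 1/13.21 minute = 0.07570 minute
In minutes: 0.07570 × 1 = 0.07570 min

Final: 0.07570 min


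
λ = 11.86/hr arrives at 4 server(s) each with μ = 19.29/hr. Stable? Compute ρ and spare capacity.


Total capacity cμ = 4·19.29 = 77.16/hr
ρ = λ/(cμ) = 11.86/77.16 = 0.1537
Stable ⇔ ρ < 1: YES
Spare capacity = cμ − λ = 77.16 − 11.86 = 65.30/hr

Final: ρ = 0.1537; stable; margin = 65.30/hr


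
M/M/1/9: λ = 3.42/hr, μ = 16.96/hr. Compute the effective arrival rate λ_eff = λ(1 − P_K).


ρ = 0.2017; P_K = (1−ρ)ρ^9/(1−ρ^10) = 0.0000004401
λ_eff = λ(1 − P_K) = 3.42·(1 − 0.0000004401) = 3.42·1.000000 = 3.4200 /hr

Final: 3.4200 /hr


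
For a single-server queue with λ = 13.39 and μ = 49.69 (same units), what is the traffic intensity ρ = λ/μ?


ρ = λ/μ = 13.39/49.69 = 0.2695

Final: 0.2695


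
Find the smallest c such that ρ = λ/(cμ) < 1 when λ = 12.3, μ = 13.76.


Stability requires cμ > λ ⇔ c > λ/μ.
λ/μ = 12.3/13.76 = 0.8939
Minimum integer c = ⌊0.8939⌋ + 1 = 1
Check: 1·13.76 = 13.76 > 12.3, while 0·13.76 = 0.00 ≤ 12.3

Final: 1 servers


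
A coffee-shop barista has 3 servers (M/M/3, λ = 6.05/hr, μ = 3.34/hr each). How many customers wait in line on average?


a = λ/μ = 1.8114; ρ = a/3 = 0.6038
P₀ = 0.143844
Lq = P₀·a^c·ρ / (c!·(1−ρ)²) = 0.143844·5.94329·0.6038/(6·0.15698)
= 0.54803

Final: 0.54803


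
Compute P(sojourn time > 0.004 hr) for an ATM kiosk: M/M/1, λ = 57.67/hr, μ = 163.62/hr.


W ~ Exponential(μ−λ) for M/M/1.
μ − λ = 163.62 − 57.67 = 105.9500
P(W > t) = e^{−(μ−λ)t} = e^{−0.4238} = 0.654555

Final: 0.654555


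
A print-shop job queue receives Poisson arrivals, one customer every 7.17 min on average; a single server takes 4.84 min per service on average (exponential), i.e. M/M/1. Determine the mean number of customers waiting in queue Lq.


λ = 60/7.17 = 8.3682 /hr
μ = 60/4.84 = 12.3967 /hr
ρ = λ/μ = 8.3682/12.3967 = 0.6750
Lq = ρ²/(1−ρ) = 0.4557/0.3250 = 1.4022

Final: 1.4022


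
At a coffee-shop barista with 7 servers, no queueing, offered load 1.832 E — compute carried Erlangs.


B(7,1.832) = 0.002201 (Erlang-B)
Carried load = a(1 − B) = 1.832·(1 − 0.002201) = 1.832·0.997799 = 1.8280 E

Final: 1.8280 Erlangs


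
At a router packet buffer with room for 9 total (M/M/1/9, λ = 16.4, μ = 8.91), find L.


ρ = 16.4/8.91 = 1.8406
L = ρ[1 − (K+1)ρ^K + Kρ^(K+1)] / [(1−ρ)(1−ρ^(K+1))]
Numerator: 1.8406·(1 − 10·242.490817 + 9·446.335510) = 2932.326299
Denominator: (-0.8406)·(-445.335510) = 374.361725
L = 2932.326299/374.361725 = 7.8329

Final: 7.8329


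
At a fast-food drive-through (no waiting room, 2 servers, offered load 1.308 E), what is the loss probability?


B(c,a) = (a^c/c!) / Σ_{k=0}^{c} a^k/k!
a^2/2! = 0.855432
Σ terms (k=0..2): 1.00000 + 1.30800 + 0.85543 = 3.163432
B = 0.855432/3.163432 = 0.270413

Final: 0.270413


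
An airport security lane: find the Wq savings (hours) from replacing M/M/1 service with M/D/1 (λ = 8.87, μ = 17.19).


ρ = 8.87/17.19 = 0.5160
Wq(M/M/1) = ρ/(μ−λ) = 0.5160/8.32 = 0.06202 hr
Wq(M/D/1) = ρ/(2(μ−λ)) = 0.03101 hr
Savings = 0.06202 − 0.03101 = 0.03101 hr

Final: 0.03101 hr


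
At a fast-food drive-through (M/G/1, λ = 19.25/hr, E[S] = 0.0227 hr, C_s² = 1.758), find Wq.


ρ = λ·E[S] = 19.25·0.0227 = 0.4370
E[S²] = E[S]²(1+C_s²) = 0.0227²·(1+1.758) = 0.001421
Wq = λ·E[S²]/(2(1−ρ)) = 19.25·0.001421/(2·0.5630) = 0.02430 hr

Final: 0.02430 hr


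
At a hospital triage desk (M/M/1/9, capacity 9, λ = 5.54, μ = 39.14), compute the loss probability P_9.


ρ = λ/μ = 5.54/39.14 = 0.1415
P_K = (1−ρ)ρ^K/(1−ρ^(K+1)) = (0.8585·0.00000002280)/(1 − 0.000000003228)
= 0.00000001958/1.000000 = 0.00000001958

Final: 0.00000001958


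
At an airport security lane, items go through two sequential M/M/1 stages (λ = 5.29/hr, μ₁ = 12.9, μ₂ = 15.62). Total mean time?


Each node sees arrival rate λ = 5.29/hr (tandem ⇒ throughput preserved).
W₁ = 1/(μ₁−λ) = 1/(12.9−5.29) = 0.13141 hr
W₂ = 1/(μ₂−λ) = 1/(15.62−5.29) = 0.09681 hr
W_total = W₁ + W₂ = 0.13141 + 0.09681 = 0.22821 hr

Final: 0.22821 hr


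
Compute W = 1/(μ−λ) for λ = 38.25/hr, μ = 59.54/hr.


W = 1/(μ−λ) = 1/(59.54 − 38.25) = 1/21.29 = 0.04697 hr

Final: 0.04697 hr


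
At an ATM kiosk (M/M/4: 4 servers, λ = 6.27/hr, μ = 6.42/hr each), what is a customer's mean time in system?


a = 0.9766; ρ = 0.2442; P₀ = 0.376088
Lq = P₀·a^c·ρ/(c!(1−ρ)²) = 0.006093
Wq = Lq/λ = 0.006093/6.27 = 0.0009717 hr
W = Wq + 1/μ = 0.0009717 + 0.15576 = 0.15673 hr

Final: 0.15673 hr


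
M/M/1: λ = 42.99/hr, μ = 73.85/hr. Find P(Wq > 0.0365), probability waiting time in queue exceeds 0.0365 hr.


ρ = 42.99/73.85 = 0.5821
P(Wq > t) = ρ·e^{−(μ−λ)t} = 0.5821·e^{−1.1264}
= 0.5821·0.324202 = 0.188726

Final: 0.188726


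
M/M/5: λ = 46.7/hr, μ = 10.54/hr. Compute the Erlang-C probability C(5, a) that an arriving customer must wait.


a = λ/μ = 4.4307; ρ = a/5 = 0.8861
P₀ = 0.005855 (from M/M/c formula)
C(c,a) = [a^c/(c!(1−ρ))]·P₀ = [1707.58114/(120·0.1139)]·0.005855
= 124.98545·0.005855 = 0.731821

Final: 0.731821


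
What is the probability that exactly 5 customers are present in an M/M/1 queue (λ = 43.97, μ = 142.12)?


ρ = 43.97/142.12 = 0.3094
P_n = (1−ρ)·ρ^n = (1 − 0.3094)·0.3094^5 = 0.6906·0.002835 = 0.001958

Final: 0.001958


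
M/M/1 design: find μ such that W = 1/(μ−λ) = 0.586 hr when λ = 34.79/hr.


W = 1/(μ−λ) ⇒ μ − λ = 1/W = 1/0.586 = 1.7065
μ = λ + 1/W = 34.79 + 1.7065 = 36.4965 per hr

Final: 36.4965 /hr


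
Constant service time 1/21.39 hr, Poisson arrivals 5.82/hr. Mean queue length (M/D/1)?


ρ = 5.82/21.39 = 0.2721
M/D/1: Lq = ρ²/(2(1−ρ)) = 0.07403/(2·0.7279) = 0.05085

Final: 0.05085


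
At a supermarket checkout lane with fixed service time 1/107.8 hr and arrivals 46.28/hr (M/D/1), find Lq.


ρ = 46.28/107.8 = 0.4293
M/D/1: Lq = ρ²/(2(1−ρ)) = 0.1843/(2·0.5707) = 0.16148

Final: 0.16148


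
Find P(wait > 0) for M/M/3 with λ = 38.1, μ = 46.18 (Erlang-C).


a = λ/μ = 0.8250; ρ = a/3 = 0.2750
P₀ = 0.435830 (from M/M/c formula)
C(c,a) = [a^c/(c!(1−ρ))]·P₀ = [0.56158/(6·0.7250)]·0.435830
= 0.12910·0.435830 = 0.056266

Final: 0.056266


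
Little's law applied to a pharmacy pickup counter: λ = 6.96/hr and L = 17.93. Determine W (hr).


W = L/λ = 17.93/6.96 = 2.5761 hr

Final: 2.5761 hr


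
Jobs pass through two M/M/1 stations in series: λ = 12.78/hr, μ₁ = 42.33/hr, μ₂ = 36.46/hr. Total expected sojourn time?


Each node sees arrival rate λ = 12.78/hr (tandem ⇒ throughput preserved).
W₁ = 1/(μ₁−λ) = 1/(42.33−12.78) = 0.03384 hr
W₂ = 1/(μ₂−λ) = 1/(36.46−12.78) = 0.04223 hr
W_total = W₁ + W₂ = 0.03384 + 0.04223 = 0.07607 hr

Final: 0.07607 hr


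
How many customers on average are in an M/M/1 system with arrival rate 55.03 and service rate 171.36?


ρ = λ/μ = 55.03/171.36 = 0.3211
L = ρ/(1−ρ) = 0.3211/(1 − 0.3211) = 0.3211/0.6789 = 0.4731

Final: 0.4731


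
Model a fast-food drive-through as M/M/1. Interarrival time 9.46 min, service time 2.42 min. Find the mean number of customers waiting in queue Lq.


λ = 60/9.46 = 6.3425 /hr
μ = 60/2.42 = 24.7934 /hr
ρ = λ/μ = 6.3425/24.7934 = 0.2558
Lq = ρ²/(1−ρ) = 0.06544/0.7442 = 0.08794

Final: 0.08794


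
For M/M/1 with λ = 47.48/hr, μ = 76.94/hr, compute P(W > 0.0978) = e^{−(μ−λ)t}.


W ~ Exponential(μ−λ) for M/M/1.
μ − λ = 76.94 − 47.48 = 29.4600
P(W > t) = e^{−(μ−λ)t} = e^{−2.8812} = 0.056068

Final: 0.056068


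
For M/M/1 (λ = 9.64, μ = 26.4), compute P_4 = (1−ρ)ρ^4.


ρ = 9.64/26.4 = 0.3652
P_n = (1−ρ)·ρ^n = (1 − 0.3652)·0.3652^4 = 0.6348·0.017778 = 0.011287

Final: 0.011287


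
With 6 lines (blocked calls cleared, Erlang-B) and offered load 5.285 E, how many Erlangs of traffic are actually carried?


B(6,5.285) = 0.213157 (Erlang-B)
Carried load = a(1 − B) = 5.285·(1 − 0.213157) = 5.285·0.786843 = 4.1585 E

Final: 4.1585 Erlangs


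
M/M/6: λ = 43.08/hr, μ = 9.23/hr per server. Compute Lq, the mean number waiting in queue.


a = λ/μ = 4.6674; ρ = a/6 = 0.7779
P₀ = 0.007332
Lq = P₀·a^c·ρ / (c!·(1−ρ)²) = 0.007332·10338.17696·0.7779/(720·0.04933)
= 1.66020

Final: 1.66020


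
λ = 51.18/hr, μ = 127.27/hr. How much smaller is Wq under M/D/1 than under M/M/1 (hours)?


ρ = 51.18/127.27 = 0.4021
Wq(M/M/1) = ρ/(μ−λ) = 0.4021/76.09 = 0.005285 hr
Wq(M/D/1) = ρ/(2(μ−λ)) = 0.002643 hr
Savings = 0.005285 − 0.002643 = 0.002643 hr

Final: 0.002643 hr


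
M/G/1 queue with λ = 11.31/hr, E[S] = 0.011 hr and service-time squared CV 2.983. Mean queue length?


ρ = λ·E[S] = 11.31·0.011 = 0.1244
Lq = ρ²(1+C_s²)/(2(1−ρ)) = 0.01548·(1+2.983)/(2·0.8756)
= 0.01548·3.9830/1.7512 = 0.03520

Final: 0.03520


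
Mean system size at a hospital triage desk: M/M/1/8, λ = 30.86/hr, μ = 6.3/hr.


ρ = 30.86/6.3 = 4.8984
L = ρ[1 − (K+1)ρ^K + Kρ^(K+1)] / [(1−ρ)(1−ρ^(K+1))]
Numerator: 4.8984·(1 − 9·331469.045873 + 8·1623672.183436) = 49014286.778713
Denominator: (-3.8984)·(-1623671.183436) = 6329740.359554
L = 49014286.778713/6329740.359554 = 7.7435

Final: 7.7435


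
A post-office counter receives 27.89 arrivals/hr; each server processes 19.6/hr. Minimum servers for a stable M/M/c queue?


Stability requires cμ > λ ⇔ c > λ/μ.
λ/μ = 27.89/19.6 = 1.4230
Minimum integer c = ⌊1.4230⌋ + 1 = 2
Check: 2·19.6 = 39.20 > 27.89, while 1·19.6 = 19.60 ≤ 27.89

Final: 2 servers


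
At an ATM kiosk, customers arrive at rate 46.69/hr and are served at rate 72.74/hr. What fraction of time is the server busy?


ρ = λ/μ = 46.69/72.74 = 0.6419

Final: 0.6419


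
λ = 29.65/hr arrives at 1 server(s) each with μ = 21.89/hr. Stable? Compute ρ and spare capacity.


Total capacity cμ = 1·21.89 = 21.89/hr
ρ = λ/(cμ) = 29.65/21.89 = 1.3545
Stable ⇔ ρ < 1: NO
Spare capacity = cμ − λ = 21.89 − 29.65 = -7.76/hr

Final: ρ = 1.3545; unstable; margin = -7.76/hr


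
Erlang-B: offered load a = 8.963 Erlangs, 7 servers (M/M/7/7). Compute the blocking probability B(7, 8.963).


B(c,a) = (a^c/c!) / Σ_{k=0}^{c} a^k/k!
a^7/7! = 922.026150
Σ terms (k=0..7): 1.00000 + 8.96300 + 40.16768 + 120.00765 + 268.90715 + 482.04295 + 720.09183 + 922.02615 = 2563.206411
B = 922.026150/2563.206411 = 0.359716

Final: 0.359716


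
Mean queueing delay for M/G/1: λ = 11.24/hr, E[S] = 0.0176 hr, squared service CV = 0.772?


ρ = λ·E[S] = 11.24·0.0176 = 0.1978
E[S²] = E[S]²(1+C_s²) = 0.0176²·(1+0.772) = 0.0005489
Wq = λ·E[S²]/(2(1−ρ)) = 11.24·0.0005489/(2·0.8022) = 0.003846 hr

Final: 0.003846 hr


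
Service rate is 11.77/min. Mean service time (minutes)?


Mean service time = 1/μ = 1/11.77 minute = 0.08496 minute
In minutes: 0.08496 × 1 = 0.08496 min

Final: 0.08496 min


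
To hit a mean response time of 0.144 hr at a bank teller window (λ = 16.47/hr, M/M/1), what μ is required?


W = 1/(μ−λ) ⇒ μ − λ = 1/W = 1/0.144 = 6.9444
μ = λ + 1/W = 16.47 + 6.9444 = 23.4144 per hr

Final: 23.4144 /hr


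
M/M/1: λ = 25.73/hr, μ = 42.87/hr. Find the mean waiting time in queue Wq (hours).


ρ = 25.73/42.87 = 0.6002
Wq = ρ/(μ−λ) = 0.6002/(42.87 − 25.73) = 0.6002/17.14 = 0.03502 hr

Final: 0.03502 hr


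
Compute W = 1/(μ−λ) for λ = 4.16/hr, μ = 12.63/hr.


W = 1/(μ−λ) = 1/(12.63 − 4.16) = 1/8.47 = 0.1181 hr

Final: 0.1181 hr


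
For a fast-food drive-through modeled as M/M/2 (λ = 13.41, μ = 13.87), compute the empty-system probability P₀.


a = λ/μ = 13.41/13.87 = 0.9668; ρ = a/c = 0.4834
Σ_{k=0}^{1} a^k/k! (terms k=0..1) = 1.00000 + 0.96683 = 1.96683
Tail: a^2/(2!(1−ρ)) = 0.93477/(2·0.5166) = 0.90476
P₀ = 1/(1.96683 + 0.90476) = 1/2.87160 = 0.348238

Final: 0.348238


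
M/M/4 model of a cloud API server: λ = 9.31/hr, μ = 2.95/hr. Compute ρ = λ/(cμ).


ρ = λ/(cμ) = 9.31/(4·2.95) = 9.31/11.80 = 0.7890

Final: 0.7890


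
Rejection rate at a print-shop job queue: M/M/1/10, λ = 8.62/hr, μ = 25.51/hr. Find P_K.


ρ = λ/μ = 8.62/25.51 = 0.3379
P_K = (1−ρ)ρ^K/(1−ρ^(K+1)) = (0.6621·0.00001941)/(1 − 0.000006558)
= 0.00001285/0.999993 = 0.00001285

Final: 0.00001285


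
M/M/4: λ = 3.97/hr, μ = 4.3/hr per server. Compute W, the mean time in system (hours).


a = 0.9233; ρ = 0.2308; P₀ = 0.396829
Lq = P₀·a^c·ρ/(c!(1−ρ)²) = 0.004687
Wq = Lq/λ = 0.004687/3.97 = 0.001181 hr
W = Wq + 1/μ = 0.001181 + 0.23256 = 0.23374 hr

Final: 0.23374 hr


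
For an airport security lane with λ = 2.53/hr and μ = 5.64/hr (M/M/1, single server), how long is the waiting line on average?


ρ = 2.53/5.64 = 0.4486
Lq = ρ²/(1−ρ) = 0.2012/0.5514 = 0.3649

Final: 0.3649


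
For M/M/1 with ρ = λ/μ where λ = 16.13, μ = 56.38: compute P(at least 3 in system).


ρ = 16.13/56.38 = 0.2861
P(N ≥ n) = ρ^n = 0.2861^3 = 0.023417

Final: 0.023417


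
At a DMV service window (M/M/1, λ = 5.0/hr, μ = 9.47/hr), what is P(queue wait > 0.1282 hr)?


ρ = 5.0/9.47 = 0.5280
P(Wq > t) = ρ·e^{−(μ−λ)t} = 0.5280·e^{−0.5731}
= 0.5280·0.563801 = 0.297677

Final: 0.297677


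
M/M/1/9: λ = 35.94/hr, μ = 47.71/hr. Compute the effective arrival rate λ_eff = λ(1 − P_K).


ρ = 0.7533; P_K = (1−ρ)ρ^9/(1−ρ^10) = 0.020475
λ_eff = λ(1 − P_K) = 35.94·(1 − 0.020475) = 35.94·0.979525 = 35.2041 /hr

Final: 35.2041 /hr


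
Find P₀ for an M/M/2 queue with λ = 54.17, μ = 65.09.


a = λ/μ = 54.17/65.09 = 0.8322; ρ = a/c = 0.4161
Σ_{k=0}^{1} a^k/k! (terms k=0..1) = 1.00000 + 0.83223 = 1.83223
Tail: a^2/(2!(1−ρ)) = 0.69261/(2·0.5839) = 0.59311
P₀ = 1/(1.83223 + 0.59311) = 1/2.42534 = 0.412314

Final: 0.412314


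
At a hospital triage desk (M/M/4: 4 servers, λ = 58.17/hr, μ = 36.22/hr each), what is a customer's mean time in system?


a = 1.6060; ρ = 0.4015; P₀ = 0.198050
Lq = P₀·a^c·ρ/(c!(1−ρ)²) = 0.06154
Wq = Lq/λ = 0.06154/58.17 = 0.001058 hr
W = Wq + 1/μ = 0.001058 + 0.02761 = 0.02867 hr

Final: 0.02867 hr


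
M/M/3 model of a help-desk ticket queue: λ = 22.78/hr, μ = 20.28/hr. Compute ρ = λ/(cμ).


ρ = λ/(cμ) = 22.78/(3·20.28) = 22.78/60.84 = 0.3744

Final: 0.3744


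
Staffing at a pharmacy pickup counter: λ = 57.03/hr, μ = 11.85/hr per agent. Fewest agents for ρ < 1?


Stability requires cμ > λ ⇔ c > λ/μ.
λ/μ = 57.03/11.85 = 4.8127
Minimum integer c = ⌊4.8127⌋ + 1 = 5
Check: 5·11.85 = 59.25 > 57.03, while 4·11.85 = 47.40 ≤ 57.03

Final: 5 servers


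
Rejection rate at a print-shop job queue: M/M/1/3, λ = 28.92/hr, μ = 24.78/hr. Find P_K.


ρ = λ/μ = 28.92/24.78 = 1.1671
P_K = (1−ρ)ρ^K/(1−ρ^(K+1)) = (-0.1671·1.589611)/(1 − 1.855188)
= -0.265577/-0.855188 = 0.310548

Final: 0.310548


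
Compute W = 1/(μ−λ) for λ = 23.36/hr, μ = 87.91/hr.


W = 1/(μ−λ) = 1/(87.91 − 23.36) = 1/64.55 = 0.01549 hr

Final: 0.01549 hr


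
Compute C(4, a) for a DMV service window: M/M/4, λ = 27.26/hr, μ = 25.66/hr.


a = λ/μ = 1.0624; ρ = a/4 = 0.2656
P₀ = 0.344977 (from M/M/c formula)
C(c,a) = [a^c/(c!(1−ρ))]·P₀ = [1.27373/(24·0.7344)]·0.344977
= 0.07226·0.344977 = 0.024930

Final: 0.024930


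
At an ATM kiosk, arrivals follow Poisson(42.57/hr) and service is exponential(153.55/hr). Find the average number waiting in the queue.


ρ = 42.57/153.55 = 0.2772
Lq = ρ²/(1−ρ) = 0.07686/0.7228 = 0.1063

Final: 0.1063


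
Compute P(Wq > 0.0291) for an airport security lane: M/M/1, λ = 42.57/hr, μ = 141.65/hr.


ρ = 42.57/141.65 = 0.3005
P(Wq > t) = ρ·e^{−(μ−λ)t} = 0.3005·e^{−2.8832}
= 0.3005·0.055954 = 0.016816

Final: 0.016816


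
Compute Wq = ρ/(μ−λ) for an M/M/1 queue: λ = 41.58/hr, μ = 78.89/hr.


ρ = 41.58/78.89 = 0.5271
Wq = ρ/(μ−λ) = 0.5271/(78.89 − 41.58) = 0.5271/37.31 = 0.01413 hr

Final: 0.01413 hr


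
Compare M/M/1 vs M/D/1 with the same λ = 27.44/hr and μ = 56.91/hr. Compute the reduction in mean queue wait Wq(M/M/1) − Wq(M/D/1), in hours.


ρ = 27.44/56.91 = 0.4822
Wq(M/M/1) = ρ/(μ−λ) = 0.4822/29.47 = 0.01636 hr
Wq(M/D/1) = ρ/(2(μ−λ)) = 0.008181 hr
Savings = 0.01636 − 0.008181 = 0.008181 hr

Final: 0.008181 hr


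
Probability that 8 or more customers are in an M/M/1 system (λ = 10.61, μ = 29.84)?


ρ = 10.61/29.84 = 0.3556
P(N ≥ n) = ρ^n = 0.3556^8 = 0.0002555

Final: 0.0002555


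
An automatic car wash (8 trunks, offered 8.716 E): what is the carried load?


B(8,8.716) = 0.274358 (Erlang-B)
Carried load = a(1 − B) = 8.716·(1 − 0.274358) = 8.716·0.725642 = 6.3247 E

Final: 6.3247 Erlangs


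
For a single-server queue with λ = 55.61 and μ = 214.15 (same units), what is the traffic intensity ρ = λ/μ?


ρ = λ/μ = 55.61/214.15 = 0.2597

Final: 0.2597


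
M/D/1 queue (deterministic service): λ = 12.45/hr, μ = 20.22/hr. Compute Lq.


ρ = 12.45/20.22 = 0.6157
M/D/1: Lq = ρ²/(2(1−ρ)) = 0.3791/(2·0.3843) = 0.49329

Final: 0.49329


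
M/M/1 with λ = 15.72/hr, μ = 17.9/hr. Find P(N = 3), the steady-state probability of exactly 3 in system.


ρ = 15.72/17.9 = 0.8782
P_n = (1−ρ)·ρ^n = (1 − 0.8782)·0.8782^3 = 0.1218·0.677327 = 0.082490

Final: 0.082490


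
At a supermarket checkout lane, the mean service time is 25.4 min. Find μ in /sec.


μ = 1/(service time) in consistent units.
1 second = 0.0166667 min, so μ = 0.0166667/25.4 = 0.0006562 per second

Final: 0.0006562 /sec


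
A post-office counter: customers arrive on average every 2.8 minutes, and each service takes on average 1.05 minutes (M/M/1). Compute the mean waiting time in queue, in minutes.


λ = 60/2.8 = 21.4286 /hr
μ = 60/1.05 = 57.1429 /hr
ρ = λ/μ = 21.4286/57.1429 = 0.3750
Wq = ρ/(μ−λ) = 0.3750/(57.1429−21.4286) = 0.01050 hr
In minutes: 0.01050·60 = 0.6300 min

Final: 0.6300 min


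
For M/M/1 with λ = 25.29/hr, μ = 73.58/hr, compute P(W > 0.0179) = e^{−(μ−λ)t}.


W ~ Exponential(μ−λ) for M/M/1.
μ − λ = 73.58 − 25.29 = 48.2900
P(W > t) = e^{−(μ−λ)t} = e^{−0.8644} = 0.421308

Final: 0.421308


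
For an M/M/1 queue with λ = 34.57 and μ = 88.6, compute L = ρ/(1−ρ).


ρ = λ/μ = 34.57/88.6 = 0.3902
L = ρ/(1−ρ) = 0.3902/(1 − 0.3902) = 0.3902/0.6098 = 0.6398

Final: 0.6398


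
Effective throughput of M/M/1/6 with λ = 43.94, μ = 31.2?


ρ = 1.4083; P_K = (1−ρ)ρ^6/(1−ρ^7) = 0.318968
λ_eff = λ(1 − P_K) = 43.94·(1 − 0.318968) = 43.94·0.681032 = 29.9245 /hr

Final: 29.9245 /hr


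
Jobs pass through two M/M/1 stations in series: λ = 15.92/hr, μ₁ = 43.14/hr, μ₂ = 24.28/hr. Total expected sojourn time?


Each node sees arrival rate λ = 15.92/hr (tandem ⇒ throughput preserved).
W₁ = 1/(μ₁−λ) = 1/(43.14−15.92) = 0.03674 hr
W₂ = 1/(μ₂−λ) = 1/(24.28−15.92) = 0.11962 hr
W_total = W₁ + W₂ = 0.03674 + 0.11962 = 0.15635 hr

Final: 0.15635 hr


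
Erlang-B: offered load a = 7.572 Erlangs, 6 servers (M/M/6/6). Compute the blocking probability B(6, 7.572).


B(c,a) = (a^c/c!) / Σ_{k=0}^{c} a^k/k!
a^6/6! = 261.776788
Σ terms (k=0..6): 1.00000 + 7.57200 + 28.66759 + 72.35700 + 136.97181 + 207.43010 + 261.77679 = 715.775290
B = 261.776788/715.775290 = 0.365725

Final: 0.365725


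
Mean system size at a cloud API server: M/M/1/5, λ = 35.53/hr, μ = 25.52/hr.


ρ = 35.53/25.52 = 1.3922
L = ρ[1 − (K+1)ρ^K + Kρ^(K+1)] / [(1−ρ)(1−ρ^(K+1))]
Numerator: 1.3922·(1 − 6·5.230855 + 5·7.282613) = 8.392339
Denominator: (-0.3922)·(-6.282613) = 2.464301
L = 8.392339/2.464301 = 3.4056

Final: 3.4056


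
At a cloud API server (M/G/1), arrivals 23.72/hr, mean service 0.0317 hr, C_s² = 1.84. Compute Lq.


ρ = λ·E[S] = 23.72·0.0317 = 0.7519
Lq = ρ²(1+C_s²)/(2(1−ρ)) = 0.5654·(1+1.84)/(2·0.2481)
= 0.5654·2.8400/0.4962 = 3.23632

Final: 3.23632


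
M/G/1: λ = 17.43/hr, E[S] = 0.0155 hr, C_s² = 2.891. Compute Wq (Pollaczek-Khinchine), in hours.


ρ = λ·E[S] = 17.43·0.0155 = 0.2702
E[S²] = E[S]²(1+C_s²) = 0.0155²·(1+2.891) = 0.0009348
Wq = λ·E[S²]/(2(1−ρ)) = 17.43·0.0009348/(2·0.7298) = 0.01116 hr

Final: 0.01116 hr


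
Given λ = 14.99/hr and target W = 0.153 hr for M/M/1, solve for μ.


W = 1/(μ−λ) ⇒ μ − λ = 1/W = 1/0.153 = 6.5359
μ = λ + 1/W = 14.99 + 6.5359 = 21.5259 per hr

Final: 21.5259 /hr


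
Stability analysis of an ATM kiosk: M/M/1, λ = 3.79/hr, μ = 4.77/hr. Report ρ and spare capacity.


Total capacity cμ = 1·4.77 = 4.77/hr
ρ = λ/(cμ) = 3.79/4.77 = 0.7945
Stable ⇔ ρ < 1: YES
Spare capacity = cμ − λ = 4.77 − 3.79 = 0.98/hr

Final: ρ = 0.7945; stable; margin = 0.98/hr


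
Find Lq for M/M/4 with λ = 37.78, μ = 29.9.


a = λ/μ = 1.2635; ρ = a/4 = 0.3159
P₀ = 0.281430
Lq = P₀·a^c·ρ / (c!·(1−ρ)²) = 0.281430·2.54896·0.3159/(24·0.46801)
= 0.02017

Final: 0.02017


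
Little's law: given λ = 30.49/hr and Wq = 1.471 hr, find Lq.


Lq = λWq = 30.49·1.471 = 44.8508

Final: 44.8508


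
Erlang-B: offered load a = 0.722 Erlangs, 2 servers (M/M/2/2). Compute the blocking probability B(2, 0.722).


B(c,a) = (a^c/c!) / Σ_{k=0}^{c} a^k/k!
a^2/2! = 0.260642
Σ terms (k=0..2): 1.00000 + 0.72200 + 0.26064 = 1.982642
B = 0.260642/1.982642 = 0.131462

Final: 0.131462


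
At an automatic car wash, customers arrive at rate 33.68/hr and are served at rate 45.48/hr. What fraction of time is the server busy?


ρ = λ/μ = 33.68/45.48 = 0.7405

Final: 0.7405
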